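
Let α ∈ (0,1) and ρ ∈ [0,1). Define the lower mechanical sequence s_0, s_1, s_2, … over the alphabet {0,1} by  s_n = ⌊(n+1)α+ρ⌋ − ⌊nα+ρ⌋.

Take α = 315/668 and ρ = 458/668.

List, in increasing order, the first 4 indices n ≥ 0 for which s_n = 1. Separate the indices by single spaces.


n=0: ⌊773/668⌋−⌊458/668⌋ = 1−0 = 1  ← one
n=1: ⌊1088/668⌋−⌊773/668⌋ = 1−1 = 0
n=2: ⌊1403/668⌋−⌊1088/668⌋ = 2−1 = 1  ← one
n=3: ⌊1718/668⌋−⌊1403/668⌋ = 2−2 = 0
n=4: ⌊2033/668⌋−⌊1718/668⌋ = 3−2 = 1  ← one
n=5: ⌊2348/668⌋−⌊2033/668⌋ = 3−3 = 0
n=6: ⌊2663/668⌋−⌊2348/668⌋ = 3−3 = 0
n=7: ⌊2978/668⌋−⌊2663/668⌋ = 4−3 = 1  ← one
positions of the first 4 ones: 0 2 4 7

0 2 4 7


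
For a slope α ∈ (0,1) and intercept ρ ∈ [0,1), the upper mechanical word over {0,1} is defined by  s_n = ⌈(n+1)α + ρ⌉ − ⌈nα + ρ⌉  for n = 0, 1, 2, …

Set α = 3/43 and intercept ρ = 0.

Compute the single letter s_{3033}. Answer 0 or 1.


(n+1)α + ρ = (3034·3) / 43 = 9102/43
nα + ρ     = (3033·3) / 43 = 9099/43
⌈9102/43⌉ = 212,  ⌈9099/43⌉ = 212
s_{3033} = 212 − 212 = 0

0


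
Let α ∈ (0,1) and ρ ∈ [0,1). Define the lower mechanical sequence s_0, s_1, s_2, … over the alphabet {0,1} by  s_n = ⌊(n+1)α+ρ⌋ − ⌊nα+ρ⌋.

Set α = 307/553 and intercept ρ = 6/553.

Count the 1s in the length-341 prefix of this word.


#1s = Σ_{n=0}^{340} s_n = Σ_{n=0}^{340} (⌊(n+1)α+ρ⌋ − ⌊nα+ρ⌋)
the sum telescopes: every ⌊nα+ρ⌋ with 0 < n < 341 appears once with + and once with −, leaving ⌊341α+ρ⌋ − ⌊0·α+ρ⌋
341α + ρ = (341·307 + 6) / 553 = 104693/553
ρ = 6/553
⌊104693/553⌋ = 189,  ⌊6/553⌋ = 0
#1s = 189 − 0 = 189

189


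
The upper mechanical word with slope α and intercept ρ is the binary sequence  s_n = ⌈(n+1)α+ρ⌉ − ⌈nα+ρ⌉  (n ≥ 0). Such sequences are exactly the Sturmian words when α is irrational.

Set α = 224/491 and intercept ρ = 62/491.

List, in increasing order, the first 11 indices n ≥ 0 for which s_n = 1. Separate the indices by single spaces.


n=0: ⌈286/491⌉−⌈62/491⌉ = 1−1 = 0
n=1: ⌈510/491⌉−⌈286/491⌉ = 2−1 = 1  ← one
n=2: ⌈734/491⌉−⌈510/491⌉ = 2−2 = 0
n=3: ⌈958/491⌉−⌈734/491⌉ = 2−2 = 0
n=4: ⌈1182/491⌉−⌈958/491⌉ = 3−2 = 1  ← one
n=5: ⌈1406/491⌉−⌈1182/491⌉ = 3−3 = 0
n=6: ⌈1630/491⌉−⌈1406/491⌉ = 4−3 = 1  ← one
n=7: ⌈1854/491⌉−⌈1630/491⌉ = 4−4 = 0
n=8: ⌈2078/491⌉−⌈1854/491⌉ = 5−4 = 1  ← one
n=9: ⌈2302/491⌉−⌈2078/491⌉ = 5−5 = 0
n=10: ⌈2526/491⌉−⌈2302/491⌉ = 6−5 = 1  ← one
n=11: ⌈2750/491⌉−⌈2526/491⌉ = 6−6 = 0
n=12: ⌈2974/491⌉−⌈2750/491⌉ = 7−6 = 1  ← one
n=13: ⌈3198/491⌉−⌈2974/491⌉ = 7−7 = 0
n=14: ⌈3422/491⌉−⌈3198/491⌉ = 7−7 = 0
n=15: ⌈3646/491⌉−⌈3422/491⌉ = 8−7 = 1  ← one
n=16: ⌈3870/491⌉−⌈3646/491⌉ = 8−8 = 0
n=17: ⌈4094/491⌉−⌈3870/491⌉ = 9−8 = 1  ← one
n=18: ⌈4318/491⌉−⌈4094/491⌉ = 9−9 = 0
n=19: ⌈4542/491⌉−⌈4318/491⌉ = 10−9 = 1  ← one
n=20: ⌈4766/491⌉−⌈4542/491⌉ = 10−10 = 0
n=21: ⌈4990/491⌉−⌈4766/491⌉ = 11−10 = 1  ← one
n=22: ⌈5214/491⌉−⌈4990/491⌉ = 11−11 = 0
n=23: ⌈5438/491⌉−⌈5214/491⌉ = 12−11 = 1  ← one
positions of the first 11 ones: 1 4 6 8 10 12 15 17 19 21 23

1 4 6 8 10 12 15 17 19 21 23


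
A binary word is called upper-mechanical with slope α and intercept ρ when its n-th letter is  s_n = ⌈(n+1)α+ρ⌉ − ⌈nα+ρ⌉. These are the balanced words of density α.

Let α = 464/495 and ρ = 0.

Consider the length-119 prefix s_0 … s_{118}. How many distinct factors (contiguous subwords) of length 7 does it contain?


t_n = ⌈(n·464)/495⌉ for n = 0 … 119:
  n=0…9: ⌈0/495⌉=0 ⌈464/495⌉=1 ⌈928/495⌉=2 ⌈1392/495⌉=3 ⌈1856/495⌉=4 ⌈2320/495⌉=5 ⌈2784/495⌉=6 ⌈3248/495⌉=7 ⌈3712/495⌉=8 ⌈4176/495⌉=9
  n=10…19: ⌈4640/495⌉=10 ⌈5104/495⌉=11 ⌈5568/495⌉=12 ⌈6032/495⌉=13 ⌈6496/495⌉=14 ⌈6960/495⌉=15 ⌈7424/495⌉=15 ⌈7888/495⌉=16 ⌈8352/495⌉=17 ⌈8816/495⌉=18
  n=20…29: ⌈9280/495⌉=19 ⌈9744/495⌉=20 ⌈10208/495⌉=21 ⌈10672/495⌉=22 ⌈11136/495⌉=23 ⌈11600/495⌉=24 ⌈12064/495⌉=25 ⌈12528/495⌉=26 ⌈12992/495⌉=27 ⌈13456/495⌉=28
  n=30…39: ⌈13920/495⌉=29 ⌈14384/495⌉=30 ⌈14848/495⌉=30 ⌈15312/495⌉=31 ⌈15776/495⌉=32 ⌈16240/495⌉=33 ⌈16704/495⌉=34 ⌈17168/495⌉=35 ⌈17632/495⌉=36 ⌈18096/495⌉=37
  n=40…49: ⌈18560/495⌉=38 ⌈19024/495⌉=39 ⌈19488/495⌉=40 ⌈19952/495⌉=41 ⌈20416/495⌉=42 ⌈20880/495⌉=43 ⌈21344/495⌉=44 ⌈21808/495⌉=45 ⌈22272/495⌉=45 ⌈22736/495⌉=46
  n=50…59: ⌈23200/495⌉=47 ⌈23664/495⌉=48 ⌈24128/495⌉=49 ⌈24592/495⌉=50 ⌈25056/495⌉=51 ⌈25520/495⌉=52 ⌈25984/495⌉=53 ⌈26448/495⌉=54 ⌈26912/495⌉=55 ⌈27376/495⌉=56
  n=60…69: ⌈27840/495⌉=57 ⌈28304/495⌉=58 ⌈28768/495⌉=59 ⌈29232/495⌉=60 ⌈29696/495⌉=60 ⌈30160/495⌉=61 ⌈30624/495⌉=62 ⌈31088/495⌉=63 ⌈31552/495⌉=64 ⌈32016/495⌉=65
  n=70…79: ⌈32480/495⌉=66 ⌈32944/495⌉=67 ⌈33408/495⌉=68 ⌈33872/495⌉=69 ⌈34336/495⌉=70 ⌈34800/495⌉=71 ⌈35264/495⌉=72 ⌈35728/495⌉=73 ⌈36192/495⌉=74 ⌈36656/495⌉=75
  n=80…89: ⌈37120/495⌉=75 ⌈37584/495⌉=76 ⌈38048/495⌉=77 ⌈38512/495⌉=78 ⌈38976/495⌉=79 ⌈39440/495⌉=80 ⌈39904/495⌉=81 ⌈40368/495⌉=82 ⌈40832/495⌉=83 ⌈41296/495⌉=84
  n=90…99: ⌈41760/495⌉=85 ⌈42224/495⌉=86 ⌈42688/495⌉=87 ⌈43152/495⌉=88 ⌈43616/495⌉=89 ⌈44080/495⌉=90 ⌈44544/495⌉=90 ⌈45008/495⌉=91 ⌈45472/495⌉=92 ⌈45936/495⌉=93
  n=100…109: ⌈46400/495⌉=94 ⌈46864/495⌉=95 ⌈47328/495⌉=96 ⌈47792/495⌉=97 ⌈48256/495⌉=98 ⌈48720/495⌉=99 ⌈49184/495⌉=100 ⌈49648/495⌉=101 ⌈50112/495⌉=102 ⌈50576/495⌉=103
  n=110…119: ⌈51040/495⌉=104 ⌈51504/495⌉=105 ⌈51968/495⌉=105 ⌈52432/495⌉=106 ⌈52896/495⌉=107 ⌈53360/495⌉=108 ⌈53824/495⌉=109 ⌈54288/495⌉=110 ⌈54752/495⌉=111 ⌈55216/495⌉=112
s_n = t_(n+1) − t_n for n = 0 … 118 gives
prefix = 11111111111111101111111111111110111111111111111011111111111111101111111111111110111111111111111011111111111111101111111
slide a length-7 window over [0..6] … [112..118] (113 windows); first occurrence of each distinct factor:
  [  0..  6] 1111111
  [  9.. 15] 1111110
  [ 10.. 16] 1111101
  [ 11.. 17] 1111011
  [ 12.. 18] 1110111
  [ 13.. 19] 1101111
  [ 14.. 20] 1011111
  [ 15.. 21] 0111111
  (the other 105 windows repeat one of these)
distinct factors: {0111111, 1011111, 1101111, 1110111, 1111011, 1111101, 1111110, 1111111}
count = 8  (Sturmian bound for length 7 is 8)

8


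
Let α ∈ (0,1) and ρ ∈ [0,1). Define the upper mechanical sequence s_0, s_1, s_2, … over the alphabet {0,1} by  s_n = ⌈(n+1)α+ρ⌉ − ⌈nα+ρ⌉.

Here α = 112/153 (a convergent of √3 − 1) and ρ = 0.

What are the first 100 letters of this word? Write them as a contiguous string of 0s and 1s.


n=0: ⌈(1·112)/153⌉ − ⌈(0·112)/153⌉ = ⌈112/153⌉ − ⌈0/153⌉ = 1 − 0 = 1
n=1: ⌈(2·112)/153⌉ − ⌈(1·112)/153⌉ = ⌈224/153⌉ − ⌈112/153⌉ = 2 − 1 = 1
n=2: ⌈(3·112)/153⌉ − ⌈(2·112)/153⌉ = ⌈336/153⌉ − ⌈224/153⌉ = 3 − 2 = 1
n=3: ⌈(4·112)/153⌉ − ⌈(3·112)/153⌉ = ⌈448/153⌉ − ⌈336/153⌉ = 3 − 3 = 0
n=4: ⌈(5·112)/153⌉ − ⌈(4·112)/153⌉ = ⌈560/153⌉ − ⌈448/153⌉ = 4 − 3 = 1
n=5: ⌈(6·112)/153⌉ − ⌈(5·112)/153⌉ = ⌈672/153⌉ − ⌈560/153⌉ = 5 − 4 = 1
n=6: ⌈(7·112)/153⌉ − ⌈(6·112)/153⌉ = ⌈784/153⌉ − ⌈672/153⌉ = 6 − 5 = 1
n=7: ⌈(8·112)/153⌉ − ⌈(7·112)/153⌉ = ⌈896/153⌉ − ⌈784/153⌉ = 6 − 6 = 0
n=8: ⌈(9·112)/153⌉ − ⌈(8·112)/153⌉ = ⌈1008/153⌉ − ⌈896/153⌉ = 7 − 6 = 1
n=9: ⌈(10·112)/153⌉ − ⌈(9·112)/153⌉ = ⌈1120/153⌉ − ⌈1008/153⌉ = 8 − 7 = 1
n=10: ⌈(11·112)/153⌉ − ⌈(10·112)/153⌉ = ⌈1232/153⌉ − ⌈1120/153⌉ = 9 − 8 = 1
n=11: ⌈(12·112)/153⌉ − ⌈(11·112)/153⌉ = ⌈1344/153⌉ − ⌈1232/153⌉ = 9 − 9 = 0
n=12: ⌈(13·112)/153⌉ − ⌈(12·112)/153⌉ = ⌈1456/153⌉ − ⌈1344/153⌉ = 10 − 9 = 1
n=13: ⌈(14·112)/153⌉ − ⌈(13·112)/153⌉ = ⌈1568/153⌉ − ⌈1456/153⌉ = 11 − 10 = 1
n=14: ⌈(15·112)/153⌉ − ⌈(14·112)/153⌉ = ⌈1680/153⌉ − ⌈1568/153⌉ = 11 − 11 = 0
n=15: ⌈(16·112)/153⌉ − ⌈(15·112)/153⌉ = ⌈1792/153⌉ − ⌈1680/153⌉ = 12 − 11 = 1
n=16: ⌈(17·112)/153⌉ − ⌈(16·112)/153⌉ = ⌈1904/153⌉ − ⌈1792/153⌉ = 13 − 12 = 1
n=17: ⌈(18·112)/153⌉ − ⌈(17·112)/153⌉ = ⌈2016/153⌉ − ⌈1904/153⌉ = 14 − 13 = 1
n=18: ⌈(19·112)/153⌉ − ⌈(18·112)/153⌉ = ⌈2128/153⌉ − ⌈2016/153⌉ = 14 − 14 = 0
n=19: ⌈(20·112)/153⌉ − ⌈(19·112)/153⌉ = ⌈2240/153⌉ − ⌈2128/153⌉ = 15 − 14 = 1
n=20: ⌈(21·112)/153⌉ − ⌈(20·112)/153⌉ = ⌈2352/153⌉ − ⌈2240/153⌉ = 16 − 15 = 1
n=21: ⌈(22·112)/153⌉ − ⌈(21·112)/153⌉ = ⌈2464/153⌉ − ⌈2352/153⌉ = 17 − 16 = 1
n=22: ⌈(23·112)/153⌉ − ⌈(22·112)/153⌉ = ⌈2576/153⌉ − ⌈2464/153⌉ = 17 − 17 = 0
n=23: ⌈(24·112)/153⌉ − ⌈(23·112)/153⌉ = ⌈2688/153⌉ − ⌈2576/153⌉ = 18 − 17 = 1
n=24: ⌈(25·112)/153⌉ − ⌈(24·112)/153⌉ = ⌈2800/153⌉ − ⌈2688/153⌉ = 19 − 18 = 1
n=25: ⌈(26·112)/153⌉ − ⌈(25·112)/153⌉ = ⌈2912/153⌉ − ⌈2800/153⌉ = 20 − 19 = 1
n=26: ⌈(27·112)/153⌉ − ⌈(26·112)/153⌉ = ⌈3024/153⌉ − ⌈2912/153⌉ = 20 − 20 = 0
n=27: ⌈(28·112)/153⌉ − ⌈(27·112)/153⌉ = ⌈3136/153⌉ − ⌈3024/153⌉ = 21 − 20 = 1
n=28: ⌈(29·112)/153⌉ − ⌈(28·112)/153⌉ = ⌈3248/153⌉ − ⌈3136/153⌉ = 22 − 21 = 1
n=29: ⌈(30·112)/153⌉ − ⌈(29·112)/153⌉ = ⌈3360/153⌉ − ⌈3248/153⌉ = 22 − 22 = 0
n=30: ⌈(31·112)/153⌉ − ⌈(30·112)/153⌉ = ⌈3472/153⌉ − ⌈3360/153⌉ = 23 − 22 = 1
n=31: ⌈(32·112)/153⌉ − ⌈(31·112)/153⌉ = ⌈3584/153⌉ − ⌈3472/153⌉ = 24 − 23 = 1
n=32: ⌈(33·112)/153⌉ − ⌈(32·112)/153⌉ = ⌈3696/153⌉ − ⌈3584/153⌉ = 25 − 24 = 1
n=33: ⌈(34·112)/153⌉ − ⌈(33·112)/153⌉ = ⌈3808/153⌉ − ⌈3696/153⌉ = 25 − 25 = 0
n=34: ⌈(35·112)/153⌉ − ⌈(34·112)/153⌉ = ⌈3920/153⌉ − ⌈3808/153⌉ = 26 − 25 = 1
n=35: ⌈(36·112)/153⌉ − ⌈(35·112)/153⌉ = ⌈4032/153⌉ − ⌈3920/153⌉ = 27 − 26 = 1
n=36: ⌈(37·112)/153⌉ − ⌈(36·112)/153⌉ = ⌈4144/153⌉ − ⌈4032/153⌉ = 28 − 27 = 1
n=37: ⌈(38·112)/153⌉ − ⌈(37·112)/153⌉ = ⌈4256/153⌉ − ⌈4144/153⌉ = 28 − 28 = 0
n=38: ⌈(39·112)/153⌉ − ⌈(38·112)/153⌉ = ⌈4368/153⌉ − ⌈4256/153⌉ = 29 − 28 = 1
n=39: ⌈(40·112)/153⌉ − ⌈(39·112)/153⌉ = ⌈4480/153⌉ − ⌈4368/153⌉ = 30 − 29 = 1
n=40: ⌈(41·112)/153⌉ − ⌈(40·112)/153⌉ = ⌈4592/153⌉ − ⌈4480/153⌉ = 31 − 30 = 1
n=41: ⌈(42·112)/153⌉ − ⌈(41·112)/153⌉ = ⌈4704/153⌉ − ⌈4592/153⌉ = 31 − 31 = 0
n=42: ⌈(43·112)/153⌉ − ⌈(42·112)/153⌉ = ⌈4816/153⌉ − ⌈4704/153⌉ = 32 − 31 = 1
n=43: ⌈(44·112)/153⌉ − ⌈(43·112)/153⌉ = ⌈4928/153⌉ − ⌈4816/153⌉ = 33 − 32 = 1
n=44: ⌈(45·112)/153⌉ − ⌈(44·112)/153⌉ = ⌈5040/153⌉ − ⌈4928/153⌉ = 33 − 33 = 0
n=45: ⌈(46·112)/153⌉ − ⌈(45·112)/153⌉ = ⌈5152/153⌉ − ⌈5040/153⌉ = 34 − 33 = 1
n=46: ⌈(47·112)/153⌉ − ⌈(46·112)/153⌉ = ⌈5264/153⌉ − ⌈5152/153⌉ = 35 − 34 = 1
n=47: ⌈(48·112)/153⌉ − ⌈(47·112)/153⌉ = ⌈5376/153⌉ − ⌈5264/153⌉ = 36 − 35 = 1
n=48: ⌈(49·112)/153⌉ − ⌈(48·112)/153⌉ = ⌈5488/153⌉ − ⌈5376/153⌉ = 36 − 36 = 0
n=49: ⌈(50·112)/153⌉ − ⌈(49·112)/153⌉ = ⌈5600/153⌉ − ⌈5488/153⌉ = 37 − 36 = 1
n=50: ⌈(51·112)/153⌉ − ⌈(50·112)/153⌉ = ⌈5712/153⌉ − ⌈5600/153⌉ = 38 − 37 = 1
n=51: ⌈(52·112)/153⌉ − ⌈(51·112)/153⌉ = ⌈5824/153⌉ − ⌈5712/153⌉ = 39 − 38 = 1
n=52: ⌈(53·112)/153⌉ − ⌈(52·112)/153⌉ = ⌈5936/153⌉ − ⌈5824/153⌉ = 39 − 39 = 0
n=53: ⌈(54·112)/153⌉ − ⌈(53·112)/153⌉ = ⌈6048/153⌉ − ⌈5936/153⌉ = 40 − 39 = 1
n=54: ⌈(55·112)/153⌉ − ⌈(54·112)/153⌉ = ⌈6160/153⌉ − ⌈6048/153⌉ = 41 − 40 = 1
n=55: ⌈(56·112)/153⌉ − ⌈(55·112)/153⌉ = ⌈6272/153⌉ − ⌈6160/153⌉ = 41 − 41 = 0
n=56: ⌈(57·112)/153⌉ − ⌈(56·112)/153⌉ = ⌈6384/153⌉ − ⌈6272/153⌉ = 42 − 41 = 1
n=57: ⌈(58·112)/153⌉ − ⌈(57·112)/153⌉ = ⌈6496/153⌉ − ⌈6384/153⌉ = 43 − 42 = 1
n=58: ⌈(59·112)/153⌉ − ⌈(58·112)/153⌉ = ⌈6608/153⌉ − ⌈6496/153⌉ = 44 − 43 = 1
n=59: ⌈(60·112)/153⌉ − ⌈(59·112)/153⌉ = ⌈6720/153⌉ − ⌈6608/153⌉ = 44 − 44 = 0
n=60: ⌈(61·112)/153⌉ − ⌈(60·112)/153⌉ = ⌈6832/153⌉ − ⌈6720/153⌉ = 45 − 44 = 1
n=61: ⌈(62·112)/153⌉ − ⌈(61·112)/153⌉ = ⌈6944/153⌉ − ⌈6832/153⌉ = 46 − 45 = 1
n=62: ⌈(63·112)/153⌉ − ⌈(62·112)/153⌉ = ⌈7056/153⌉ − ⌈6944/153⌉ = 47 − 46 = 1
n=63: ⌈(64·112)/153⌉ − ⌈(63·112)/153⌉ = ⌈7168/153⌉ − ⌈7056/153⌉ = 47 − 47 = 0
n=64: ⌈(65·112)/153⌉ − ⌈(64·112)/153⌉ = ⌈7280/153⌉ − ⌈7168/153⌉ = 48 − 47 = 1
n=65: ⌈(66·112)/153⌉ − ⌈(65·112)/153⌉ = ⌈7392/153⌉ − ⌈7280/153⌉ = 49 − 48 = 1
n=66: ⌈(67·112)/153⌉ − ⌈(66·112)/153⌉ = ⌈7504/153⌉ − ⌈7392/153⌉ = 50 − 49 = 1
n=67: ⌈(68·112)/153⌉ − ⌈(67·112)/153⌉ = ⌈7616/153⌉ − ⌈7504/153⌉ = 50 − 50 = 0
n=68: ⌈(69·112)/153⌉ − ⌈(68·112)/153⌉ = ⌈7728/153⌉ − ⌈7616/153⌉ = 51 − 50 = 1
n=69: ⌈(70·112)/153⌉ − ⌈(69·112)/153⌉ = ⌈7840/153⌉ − ⌈7728/153⌉ = 52 − 51 = 1
n=70: ⌈(71·112)/153⌉ − ⌈(70·112)/153⌉ = ⌈7952/153⌉ − ⌈7840/153⌉ = 52 − 52 = 0
n=71: ⌈(72·112)/153⌉ − ⌈(71·112)/153⌉ = ⌈8064/153⌉ − ⌈7952/153⌉ = 53 − 52 = 1
n=72: ⌈(73·112)/153⌉ − ⌈(72·112)/153⌉ = ⌈8176/153⌉ − ⌈8064/153⌉ = 54 − 53 = 1
n=73: ⌈(74·112)/153⌉ − ⌈(73·112)/153⌉ = ⌈8288/153⌉ − ⌈8176/153⌉ = 55 − 54 = 1
n=74: ⌈(75·112)/153⌉ − ⌈(74·112)/153⌉ = ⌈8400/153⌉ − ⌈8288/153⌉ = 55 − 55 = 0
n=75: ⌈(76·112)/153⌉ − ⌈(75·112)/153⌉ = ⌈8512/153⌉ − ⌈8400/153⌉ = 56 − 55 = 1
n=76: ⌈(77·112)/153⌉ − ⌈(76·112)/153⌉ = ⌈8624/153⌉ − ⌈8512/153⌉ = 57 − 56 = 1
n=77: ⌈(78·112)/153⌉ − ⌈(77·112)/153⌉ = ⌈8736/153⌉ − ⌈8624/153⌉ = 58 − 57 = 1
n=78: ⌈(79·112)/153⌉ − ⌈(78·112)/153⌉ = ⌈8848/153⌉ − ⌈8736/153⌉ = 58 − 58 = 0
n=79: ⌈(80·112)/153⌉ − ⌈(79·112)/153⌉ = ⌈8960/153⌉ − ⌈8848/153⌉ = 59 − 58 = 1
n=80: ⌈(81·112)/153⌉ − ⌈(80·112)/153⌉ = ⌈9072/153⌉ − ⌈8960/153⌉ = 60 − 59 = 1
n=81: ⌈(82·112)/153⌉ − ⌈(81·112)/153⌉ = ⌈9184/153⌉ − ⌈9072/153⌉ = 61 − 60 = 1
n=82: ⌈(83·112)/153⌉ − ⌈(82·112)/153⌉ = ⌈9296/153⌉ − ⌈9184/153⌉ = 61 − 61 = 0
n=83: ⌈(84·112)/153⌉ − ⌈(83·112)/153⌉ = ⌈9408/153⌉ − ⌈9296/153⌉ = 62 − 61 = 1
n=84: ⌈(85·112)/153⌉ − ⌈(84·112)/153⌉ = ⌈9520/153⌉ − ⌈9408/153⌉ = 63 − 62 = 1
n=85: ⌈(86·112)/153⌉ − ⌈(85·112)/153⌉ = ⌈9632/153⌉ − ⌈9520/153⌉ = 63 − 63 = 0
n=86: ⌈(87·112)/153⌉ − ⌈(86·112)/153⌉ = ⌈9744/153⌉ − ⌈9632/153⌉ = 64 − 63 = 1
n=87: ⌈(88·112)/153⌉ − ⌈(87·112)/153⌉ = ⌈9856/153⌉ − ⌈9744/153⌉ = 65 − 64 = 1
n=88: ⌈(89·112)/153⌉ − ⌈(88·112)/153⌉ = ⌈9968/153⌉ − ⌈9856/153⌉ = 66 − 65 = 1
n=89: ⌈(90·112)/153⌉ − ⌈(89·112)/153⌉ = ⌈10080/153⌉ − ⌈9968/153⌉ = 66 − 66 = 0
n=90: ⌈(91·112)/153⌉ − ⌈(90·112)/153⌉ = ⌈10192/153⌉ − ⌈10080/153⌉ = 67 − 66 = 1
n=91: ⌈(92·112)/153⌉ − ⌈(91·112)/153⌉ = ⌈10304/153⌉ − ⌈10192/153⌉ = 68 − 67 = 1
n=92: ⌈(93·112)/153⌉ − ⌈(92·112)/153⌉ = ⌈10416/153⌉ − ⌈10304/153⌉ = 69 − 68 = 1
n=93: ⌈(94·112)/153⌉ − ⌈(93·112)/153⌉ = ⌈10528/153⌉ − ⌈10416/153⌉ = 69 − 69 = 0
n=94: ⌈(95·112)/153⌉ − ⌈(94·112)/153⌉ = ⌈10640/153⌉ − ⌈10528/153⌉ = 70 − 69 = 1
n=95: ⌈(96·112)/153⌉ − ⌈(95·112)/153⌉ = ⌈10752/153⌉ − ⌈10640/153⌉ = 71 − 70 = 1
n=96: ⌈(97·112)/153⌉ − ⌈(96·112)/153⌉ = ⌈10864/153⌉ − ⌈10752/153⌉ = 72 − 71 = 1
n=97: ⌈(98·112)/153⌉ − ⌈(97·112)/153⌉ = ⌈10976/153⌉ − ⌈10864/153⌉ = 72 − 72 = 0
n=98: ⌈(99·112)/153⌉ − ⌈(98·112)/153⌉ = ⌈11088/153⌉ − ⌈10976/153⌉ = 73 − 72 = 1
n=99: ⌈(100·112)/153⌉ − ⌈(99·112)/153⌉ = ⌈11200/153⌉ − ⌈11088/153⌉ = 74 − 73 = 1

1110111011101101110111011101101110111011101101110111011011101110111011011101110111011011101110111011


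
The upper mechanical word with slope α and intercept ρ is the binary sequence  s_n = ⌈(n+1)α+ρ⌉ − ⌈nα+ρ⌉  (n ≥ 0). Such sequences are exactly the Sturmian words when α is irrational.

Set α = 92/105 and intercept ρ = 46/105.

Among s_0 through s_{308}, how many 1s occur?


#1s = Σ_{n=0}^{308} s_n = Σ_{n=0}^{308} (⌈(n+1)α+ρ⌉ − ⌈nα+ρ⌉)
the sum telescopes: every ⌈nα+ρ⌉ with 0 < n < 309 appears once with + and once with −, leaving ⌈309α+ρ⌉ − ⌈0·α+ρ⌉
309α + ρ = (309·92 + 46) / 105 = 28474/105
ρ = 46/105
⌈28474/105⌉ = 272,  ⌈46/105⌉ = 1
#1s = 272 − 1 = 271

271


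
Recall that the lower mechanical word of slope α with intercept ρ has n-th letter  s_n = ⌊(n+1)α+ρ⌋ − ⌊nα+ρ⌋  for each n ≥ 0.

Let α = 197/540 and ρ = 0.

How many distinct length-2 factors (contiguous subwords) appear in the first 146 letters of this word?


t_n = ⌊(n·197)/540⌋ for n = 0 … 146:
  n=0…9: ⌊0/540⌋=0 ⌊197/540⌋=0 ⌊394/540⌋=0 ⌊591/540⌋=1 ⌊788/540⌋=1 ⌊985/540⌋=1 ⌊1182/540⌋=2 ⌊1379/540⌋=2 ⌊1576/540⌋=2 ⌊1773/540⌋=3
  n=10…19: ⌊1970/540⌋=3 ⌊2167/540⌋=4 ⌊2364/540⌋=4 ⌊2561/540⌋=4 ⌊2758/540⌋=5 ⌊2955/540⌋=5 ⌊3152/540⌋=5 ⌊3349/540⌋=6 ⌊3546/540⌋=6 ⌊3743/540⌋=6
  n=20…29: ⌊3940/540⌋=7 ⌊4137/540⌋=7 ⌊4334/540⌋=8 ⌊4531/540⌋=8 ⌊4728/540⌋=8 ⌊4925/540⌋=9 ⌊5122/540⌋=9 ⌊5319/540⌋=9 ⌊5516/540⌋=10 ⌊5713/540⌋=10
  n=30…39: ⌊5910/540⌋=10 ⌊6107/540⌋=11 ⌊6304/540⌋=11 ⌊6501/540⌋=12 ⌊6698/540⌋=12 ⌊6895/540⌋=12 ⌊7092/540⌋=13 ⌊7289/540⌋=13 ⌊7486/540⌋=13 ⌊7683/540⌋=14
  n=40…49: ⌊7880/540⌋=14 ⌊8077/540⌋=14 ⌊8274/540⌋=15 ⌊8471/540⌋=15 ⌊8668/540⌋=16 ⌊8865/540⌋=16 ⌊9062/540⌋=16 ⌊9259/540⌋=17 ⌊9456/540⌋=17 ⌊9653/540⌋=17
  n=50…59: ⌊9850/540⌋=18 ⌊10047/540⌋=18 ⌊10244/540⌋=18 ⌊10441/540⌋=19 ⌊10638/540⌋=19 ⌊10835/540⌋=20 ⌊11032/540⌋=20 ⌊11229/540⌋=20 ⌊11426/540⌋=21 ⌊11623/540⌋=21
  n=60…69: ⌊11820/540⌋=21 ⌊12017/540⌋=22 ⌊12214/540⌋=22 ⌊12411/540⌋=22 ⌊12608/540⌋=23 ⌊12805/540⌋=23 ⌊13002/540⌋=24 ⌊13199/540⌋=24 ⌊13396/540⌋=24 ⌊13593/540⌋=25
  n=70…79: ⌊13790/540⌋=25 ⌊13987/540⌋=25 ⌊14184/540⌋=26 ⌊14381/540⌋=26 ⌊14578/540⌋=26 ⌊14775/540⌋=27 ⌊14972/540⌋=27 ⌊15169/540⌋=28 ⌊15366/540⌋=28 ⌊15563/540⌋=28
  n=80…89: ⌊15760/540⌋=29 ⌊15957/540⌋=29 ⌊16154/540⌋=29 ⌊16351/540⌋=30 ⌊16548/540⌋=30 ⌊16745/540⌋=31 ⌊16942/540⌋=31 ⌊17139/540⌋=31 ⌊17336/540⌋=32 ⌊17533/540⌋=32
  n=90…99: ⌊17730/540⌋=32 ⌊17927/540⌋=33 ⌊18124/540⌋=33 ⌊18321/540⌋=33 ⌊18518/540⌋=34 ⌊18715/540⌋=34 ⌊18912/540⌋=35 ⌊19109/540⌋=35 ⌊19306/540⌋=35 ⌊19503/540⌋=36
  n=100…109: ⌊19700/540⌋=36 ⌊19897/540⌋=36 ⌊20094/540⌋=37 ⌊20291/540⌋=37 ⌊20488/540⌋=37 ⌊20685/540⌋=38 ⌊20882/540⌋=38 ⌊21079/540⌋=39 ⌊21276/540⌋=39 ⌊21473/540⌋=39
  n=110…119: ⌊21670/540⌋=40 ⌊21867/540⌋=40 ⌊22064/540⌋=40 ⌊22261/540⌋=41 ⌊22458/540⌋=41 ⌊22655/540⌋=41 ⌊22852/540⌋=42 ⌊23049/540⌋=42 ⌊23246/540⌋=43 ⌊23443/540⌋=43
  n=120…129: ⌊23640/540⌋=43 ⌊23837/540⌋=44 ⌊24034/540⌋=44 ⌊24231/540⌋=44 ⌊24428/540⌋=45 ⌊24625/540⌋=45 ⌊24822/540⌋=45 ⌊25019/540⌋=46 ⌊25216/540⌋=46 ⌊25413/540⌋=47
  n=130…139: ⌊25610/540⌋=47 ⌊25807/540⌋=47 ⌊26004/540⌋=48 ⌊26201/540⌋=48 ⌊26398/540⌋=48 ⌊26595/540⌋=49 ⌊26792/540⌋=49 ⌊26989/540⌋=49 ⌊27186/540⌋=50 ⌊27383/540⌋=50
  n=140…146: ⌊27580/540⌋=51 ⌊27777/540⌋=51 ⌊27974/540⌋=51 ⌊28171/540⌋=52 ⌊28368/540⌋=52 ⌊28565/540⌋=52 ⌊28762/540⌋=53
s_n = t_(n+1) − t_n for n = 0 … 145 gives
prefix = 00100100101001001001010010010010100100100101001001001010010010010100100100101001001010010010010100100100101001001001010010010010100100100101001001
slide a length-2 window over [0..1] … [144..145] (145 windows); first occurrence of each distinct factor:
  [  0..  1] 00
  [  1..  2] 01
  [  2..  3] 10
  (the other 142 windows repeat one of these)
distinct factors: {00, 01, 10}
count = 3  (Sturmian bound for length 2 is 3)

3


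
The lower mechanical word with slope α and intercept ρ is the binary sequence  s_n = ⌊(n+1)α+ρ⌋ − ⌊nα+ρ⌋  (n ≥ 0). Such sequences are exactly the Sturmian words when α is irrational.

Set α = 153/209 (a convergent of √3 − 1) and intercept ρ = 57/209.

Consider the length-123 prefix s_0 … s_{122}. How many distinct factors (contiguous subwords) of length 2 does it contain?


t_n = ⌊(n·153+57)/209⌋ for n = 0 … 123:
  n=0…9: ⌊57/209⌋=0 ⌊210/209⌋=1 ⌊363/209⌋=1 ⌊516/209⌋=2 ⌊669/209⌋=3 ⌊822/209⌋=3 ⌊975/209⌋=4 ⌊1128/209⌋=5 ⌊1281/209⌋=6 ⌊1434/209⌋=6
  n=10…19: ⌊1587/209⌋=7 ⌊1740/209⌋=8 ⌊1893/209⌋=9 ⌊2046/209⌋=9 ⌊2199/209⌋=10 ⌊2352/209⌋=11 ⌊2505/209⌋=11 ⌊2658/209⌋=12 ⌊2811/209⌋=13 ⌊2964/209⌋=14
  n=20…29: ⌊3117/209⌋=14 ⌊3270/209⌋=15 ⌊3423/209⌋=16 ⌊3576/209⌋=17 ⌊3729/209⌋=17 ⌊3882/209⌋=18 ⌊4035/209⌋=19 ⌊4188/209⌋=20 ⌊4341/209⌋=20 ⌊4494/209⌋=21
  n=30…39: ⌊4647/209⌋=22 ⌊4800/209⌋=22 ⌊4953/209⌋=23 ⌊5106/209⌋=24 ⌊5259/209⌋=25 ⌊5412/209⌋=25 ⌊5565/209⌋=26 ⌊5718/209⌋=27 ⌊5871/209⌋=28 ⌊6024/209⌋=28
  n=40…49: ⌊6177/209⌋=29 ⌊6330/209⌋=30 ⌊6483/209⌋=31 ⌊6636/209⌋=31 ⌊6789/209⌋=32 ⌊6942/209⌋=33 ⌊7095/209⌋=33 ⌊7248/209⌋=34 ⌊7401/209⌋=35 ⌊7554/209⌋=36
  n=50…59: ⌊7707/209⌋=36 ⌊7860/209⌋=37 ⌊8013/209⌋=38 ⌊8166/209⌋=39 ⌊8319/209⌋=39 ⌊8472/209⌋=40 ⌊8625/209⌋=41 ⌊8778/209⌋=42 ⌊8931/209⌋=42 ⌊9084/209⌋=43
  n=60…69: ⌊9237/209⌋=44 ⌊9390/209⌋=44 ⌊9543/209⌋=45 ⌊9696/209⌋=46 ⌊9849/209⌋=47 ⌊10002/209⌋=47 ⌊10155/209⌋=48 ⌊10308/209⌋=49 ⌊10461/209⌋=50 ⌊10614/209⌋=50
  n=70…79: ⌊10767/209⌋=51 ⌊10920/209⌋=52 ⌊11073/209⌋=52 ⌊11226/209⌋=53 ⌊11379/209⌋=54 ⌊11532/209⌋=55 ⌊11685/209⌋=55 ⌊11838/209⌋=56 ⌊11991/209⌋=57 ⌊12144/209⌋=58
  n=80…89: ⌊12297/209⌋=58 ⌊12450/209⌋=59 ⌊12603/209⌋=60 ⌊12756/209⌋=61 ⌊12909/209⌋=61 ⌊13062/209⌋=62 ⌊13215/209⌋=63 ⌊13368/209⌋=63 ⌊13521/209⌋=64 ⌊13674/209⌋=65
  n=90…99: ⌊13827/209⌋=66 ⌊13980/209⌋=66 ⌊14133/209⌋=67 ⌊14286/209⌋=68 ⌊14439/209⌋=69 ⌊14592/209⌋=69 ⌊14745/209⌋=70 ⌊14898/209⌋=71 ⌊15051/209⌋=72 ⌊15204/209⌋=72
  n=100…109: ⌊15357/209⌋=73 ⌊15510/209⌋=74 ⌊15663/209⌋=74 ⌊15816/209⌋=75 ⌊15969/209⌋=76 ⌊16122/209⌋=77 ⌊16275/209⌋=77 ⌊16428/209⌋=78 ⌊16581/209⌋=79 ⌊16734/209⌋=80
  n=110…119: ⌊16887/209⌋=80 ⌊17040/209⌋=81 ⌊17193/209⌋=82 ⌊17346/209⌋=82 ⌊17499/209⌋=83 ⌊17652/209⌋=84 ⌊17805/209⌋=85 ⌊17958/209⌋=85 ⌊18111/209⌋=86 ⌊18264/209⌋=87
  n=120…123: ⌊18417/209⌋=88 ⌊18570/209⌋=88 ⌊18723/209⌋=89 ⌊18876/209⌋=90
s_n = t_(n+1) − t_n for n = 0 … 122 gives
prefix = 101101110111011011101110111011011101110111011011101110111011011101110110111011101110110111011101110110111011101101110111011
slide a length-2 window over [0..1] … [121..122] (122 windows); first occurrence of each distinct factor:
  [  0..  1] 10
  [  1..  2] 01
  [  2..  3] 11
  (the other 119 windows repeat one of these)
distinct factors: {01, 10, 11}
count = 3  (Sturmian bound for length 2 is 3)

3


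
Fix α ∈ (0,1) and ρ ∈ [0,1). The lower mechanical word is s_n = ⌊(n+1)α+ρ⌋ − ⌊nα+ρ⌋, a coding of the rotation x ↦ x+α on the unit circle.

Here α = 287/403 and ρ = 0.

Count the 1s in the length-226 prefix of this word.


#1s = Σ_{n=0}^{225} s_n = Σ_{n=0}^{225} (⌊(n+1)α+ρ⌋ − ⌊nα+ρ⌋)
the sum telescopes: every ⌊nα+ρ⌋ with 0 < n < 226 appears once with + and once with −, leaving ⌊226α+ρ⌋ − ⌊0·α+ρ⌋
226α + ρ = (226·287) / 403 = 64862/403
ρ = 0/403
⌊64862/403⌋ = 160,  ⌊0/403⌋ = 0
#1s = 160 − 0 = 160

160


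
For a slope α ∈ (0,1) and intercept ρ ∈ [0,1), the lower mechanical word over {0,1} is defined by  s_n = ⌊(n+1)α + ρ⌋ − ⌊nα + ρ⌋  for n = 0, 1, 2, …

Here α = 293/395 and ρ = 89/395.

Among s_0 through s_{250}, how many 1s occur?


186

#1s = Σ_{n=0}^{250} s_n = Σ_{n=0}^{250} (⌊(n+1)α+ρ⌋ − ⌊nα+ρ⌋)
the sum telescopes: every ⌊nα+ρ⌋ with 0 < n < 251 appears once with + and once with −, leaving ⌊251α+ρ⌋ − ⌊0·α+ρ⌋
251α + ρ = (251·293 + 89) / 395 = 73632/395
ρ = 89/395
⌊73632/395⌋ = 186,  ⌊89/395⌋ = 0
#1s = 186 − 0 = 186


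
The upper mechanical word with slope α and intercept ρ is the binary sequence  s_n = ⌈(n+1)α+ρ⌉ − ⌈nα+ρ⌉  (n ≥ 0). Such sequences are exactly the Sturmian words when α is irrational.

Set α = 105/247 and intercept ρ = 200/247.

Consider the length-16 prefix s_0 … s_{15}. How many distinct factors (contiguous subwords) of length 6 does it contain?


t_n = ⌈(n·105+200)/247⌉ for n = 0 … 16:
  n=0…9: ⌈200/247⌉=1 ⌈305/247⌉=2 ⌈410/247⌉=2 ⌈515/247⌉=3 ⌈620/247⌉=3 ⌈725/247⌉=3 ⌈830/247⌉=4 ⌈935/247⌉=4 ⌈1040/247⌉=5 ⌈1145/247⌉=5
  n=10…16: ⌈1250/247⌉=6 ⌈1355/247⌉=6 ⌈1460/247⌉=6 ⌈1565/247⌉=7 ⌈1670/247⌉=7 ⌈1775/247⌉=8 ⌈1880/247⌉=8
s_n = t_(n+1) − t_n for n = 0 … 15 gives
prefix = 1010010101001010
slide a length-6 window over [0..5] … [10..15] (11 windows); first occurrence of each distinct factor:
  [  0..  5] 101001
  [  1..  6] 010010
  [  2..  7] 100101
  [  3..  8] 001010
  [  4..  9] 010101
  [  5.. 10] 101010
  [  6.. 11] 010100
  (the other 4 windows repeat one of these)
distinct factors: {001010, 010010, 010100, 010101, 100101, 101001, 101010}
count = 7  (Sturmian bound for length 6 is 7)

7


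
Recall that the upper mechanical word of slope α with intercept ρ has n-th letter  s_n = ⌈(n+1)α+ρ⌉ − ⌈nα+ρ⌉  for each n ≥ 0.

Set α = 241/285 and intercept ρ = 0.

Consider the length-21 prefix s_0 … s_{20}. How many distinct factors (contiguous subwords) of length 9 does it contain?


10

t_n = ⌈(n·241)/285⌉ for n = 0 … 21:
  n=0…9: ⌈0/285⌉=0 ⌈241/285⌉=1 ⌈482/285⌉=2 ⌈723/285⌉=3 ⌈964/285⌉=4 ⌈1205/285⌉=5 ⌈1446/285⌉=6 ⌈1687/285⌉=6 ⌈1928/285⌉=7 ⌈2169/285⌉=8
  n=10…19: ⌈2410/285⌉=9 ⌈2651/285⌉=10 ⌈2892/285⌉=11 ⌈3133/285⌉=11 ⌈3374/285⌉=12 ⌈3615/285⌉=13 ⌈3856/285⌉=14 ⌈4097/285⌉=15 ⌈4338/285⌉=16 ⌈4579/285⌉=17
  n=20…21: ⌈4820/285⌉=17 ⌈5061/285⌉=18
s_n = t_(n+1) − t_n for n = 0 … 20 gives
prefix = 111111011111011111101
slide a length-9 window over [0..8] … [12..20] (13 windows); first occurrence of each distinct factor:
  [  0..  8] 111111011
  [  1..  9] 111110111
  [  2.. 10] 111101111
  [  3.. 11] 111011111
  [  4.. 12] 110111110
  [  5.. 13] 101111101
  [  6.. 14] 011111011
  [ 10.. 18] 110111111
  [ 11.. 19] 101111110
  [ 12.. 20] 011111101
  (the other 3 windows repeat one of these)
distinct factors: {011111011, 011111101, 101111101, 101111110, 110111110, 110111111, 111011111, 111101111, 111110111, 111111011}
count = 10  (Sturmian bound for length 9 is 10)


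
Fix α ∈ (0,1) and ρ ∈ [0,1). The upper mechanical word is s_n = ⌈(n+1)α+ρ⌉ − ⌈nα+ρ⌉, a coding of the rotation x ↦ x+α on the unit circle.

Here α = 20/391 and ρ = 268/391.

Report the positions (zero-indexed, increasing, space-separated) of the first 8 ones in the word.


6 25 45 64 84 103 123 143

n=0: ⌈288/391⌉−⌈268/391⌉ = 1−1 = 0
n=1: ⌈308/391⌉−⌈288/391⌉ = 1−1 = 0
  …
n=6: ⌈408/391⌉−⌈388/391⌉ = 2−1 = 1  ← one
n=7: ⌈428/391⌉−⌈408/391⌉ = 2−2 = 0
n=8: ⌈448/391⌉−⌈428/391⌉ = 2−2 = 0
  …
n=25: ⌈788/391⌉−⌈768/391⌉ = 3−2 = 1  ← one
n=26: ⌈808/391⌉−⌈788/391⌉ = 3−3 = 0
n=27: ⌈828/391⌉−⌈808/391⌉ = 3−3 = 0
  …
n=45: ⌈1188/391⌉−⌈1168/391⌉ = 4−3 = 1  ← one
n=46: ⌈1208/391⌉−⌈1188/391⌉ = 4−4 = 0
n=47: ⌈1228/391⌉−⌈1208/391⌉ = 4−4 = 0
  …
n=64: ⌈1568/391⌉−⌈1548/391⌉ = 5−4 = 1  ← one
n=65: ⌈1588/391⌉−⌈1568/391⌉ = 5−5 = 0
n=66: ⌈1608/391⌉−⌈1588/391⌉ = 5−5 = 0
  …
n=84: ⌈1968/391⌉−⌈1948/391⌉ = 6−5 = 1  ← one
n=85: ⌈1988/391⌉−⌈1968/391⌉ = 6−6 = 0
n=86: ⌈2008/391⌉−⌈1988/391⌉ = 6−6 = 0
  …
n=103: ⌈2348/391⌉−⌈2328/391⌉ = 7−6 = 1  ← one
n=104: ⌈2368/391⌉−⌈2348/391⌉ = 7−7 = 0
n=105: ⌈2388/391⌉−⌈2368/391⌉ = 7−7 = 0
  …
n=123: ⌈2748/391⌉−⌈2728/391⌉ = 8−7 = 1  ← one
n=124: ⌈2768/391⌉−⌈2748/391⌉ = 8−8 = 0
n=125: ⌈2788/391⌉−⌈2768/391⌉ = 8−8 = 0
  …
n=143: ⌈3148/391⌉−⌈3128/391⌉ = 9−8 = 1  ← one
positions of the first 8 ones: 6 25 45 64 84 103 123 143


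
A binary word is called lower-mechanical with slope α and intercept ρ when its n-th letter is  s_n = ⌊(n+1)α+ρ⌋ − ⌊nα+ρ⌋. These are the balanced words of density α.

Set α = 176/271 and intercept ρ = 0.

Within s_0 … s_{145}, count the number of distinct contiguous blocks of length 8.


9

t_n = ⌊(n·176)/271⌋ for n = 0 … 146:
  n=0…9: ⌊0/271⌋=0 ⌊176/271⌋=0 ⌊352/271⌋=1 ⌊528/271⌋=1 ⌊704/271⌋=2 ⌊880/271⌋=3 ⌊1056/271⌋=3 ⌊1232/271⌋=4 ⌊1408/271⌋=5 ⌊1584/271⌋=5
  n=10…19: ⌊1760/271⌋=6 ⌊1936/271⌋=7 ⌊2112/271⌋=7 ⌊2288/271⌋=8 ⌊2464/271⌋=9 ⌊2640/271⌋=9 ⌊2816/271⌋=10 ⌊2992/271⌋=11 ⌊3168/271⌋=11 ⌊3344/271⌋=12
  n=20…29: ⌊3520/271⌋=12 ⌊3696/271⌋=13 ⌊3872/271⌋=14 ⌊4048/271⌋=14 ⌊4224/271⌋=15 ⌊4400/271⌋=16 ⌊4576/271⌋=16 ⌊4752/271⌋=17 ⌊4928/271⌋=18 ⌊5104/271⌋=18
  n=30…39: ⌊5280/271⌋=19 ⌊5456/271⌋=20 ⌊5632/271⌋=20 ⌊5808/271⌋=21 ⌊5984/271⌋=22 ⌊6160/271⌋=22 ⌊6336/271⌋=23 ⌊6512/271⌋=24 ⌊6688/271⌋=24 ⌊6864/271⌋=25
  n=40…49: ⌊7040/271⌋=25 ⌊7216/271⌋=26 ⌊7392/271⌋=27 ⌊7568/271⌋=27 ⌊7744/271⌋=28 ⌊7920/271⌋=29 ⌊8096/271⌋=29 ⌊8272/271⌋=30 ⌊8448/271⌋=31 ⌊8624/271⌋=31
  n=50…59: ⌊8800/271⌋=32 ⌊8976/271⌋=33 ⌊9152/271⌋=33 ⌊9328/271⌋=34 ⌊9504/271⌋=35 ⌊9680/271⌋=35 ⌊9856/271⌋=36 ⌊10032/271⌋=37 ⌊10208/271⌋=37 ⌊10384/271⌋=38
  n=60…69: ⌊10560/271⌋=38 ⌊10736/271⌋=39 ⌊10912/271⌋=40 ⌊11088/271⌋=40 ⌊11264/271⌋=41 ⌊11440/271⌋=42 ⌊11616/271⌋=42 ⌊11792/271⌋=43 ⌊11968/271⌋=44 ⌊12144/271⌋=44
  n=70…79: ⌊12320/271⌋=45 ⌊12496/271⌋=46 ⌊12672/271⌋=46 ⌊12848/271⌋=47 ⌊13024/271⌋=48 ⌊13200/271⌋=48 ⌊13376/271⌋=49 ⌊13552/271⌋=50 ⌊13728/271⌋=50 ⌊13904/271⌋=51
  n=80…89: ⌊14080/271⌋=51 ⌊14256/271⌋=52 ⌊14432/271⌋=53 ⌊14608/271⌋=53 ⌊14784/271⌋=54 ⌊14960/271⌋=55 ⌊15136/271⌋=55 ⌊15312/271⌋=56 ⌊15488/271⌋=57 ⌊15664/271⌋=57
  n=90…99: ⌊15840/271⌋=58 ⌊16016/271⌋=59 ⌊16192/271⌋=59 ⌊16368/271⌋=60 ⌊16544/271⌋=61 ⌊16720/271⌋=61 ⌊16896/271⌋=62 ⌊17072/271⌋=62 ⌊17248/271⌋=63 ⌊17424/271⌋=64
  n=100…109: ⌊17600/271⌋=64 ⌊17776/271⌋=65 ⌊17952/271⌋=66 ⌊18128/271⌋=66 ⌊18304/271⌋=67 ⌊18480/271⌋=68 ⌊18656/271⌋=68 ⌊18832/271⌋=69 ⌊19008/271⌋=70 ⌊19184/271⌋=70
  n=110…119: ⌊19360/271⌋=71 ⌊19536/271⌋=72 ⌊19712/271⌋=72 ⌊19888/271⌋=73 ⌊20064/271⌋=74 ⌊20240/271⌋=74 ⌊20416/271⌋=75 ⌊20592/271⌋=75 ⌊20768/271⌋=76 ⌊20944/271⌋=77
  n=120…129: ⌊21120/271⌋=77 ⌊21296/271⌋=78 ⌊21472/271⌋=79 ⌊21648/271⌋=79 ⌊21824/271⌋=80 ⌊22000/271⌋=81 ⌊22176/271⌋=81 ⌊22352/271⌋=82 ⌊22528/271⌋=83 ⌊22704/271⌋=83
  n=130…139: ⌊22880/271⌋=84 ⌊23056/271⌋=85 ⌊23232/271⌋=85 ⌊23408/271⌋=86 ⌊23584/271⌋=87 ⌊23760/271⌋=87 ⌊23936/271⌋=88 ⌊24112/271⌋=88 ⌊24288/271⌋=89 ⌊24464/271⌋=90
  n=140…146: ⌊24640/271⌋=90 ⌊24816/271⌋=91 ⌊24992/271⌋=92 ⌊25168/271⌋=92 ⌊25344/271⌋=93 ⌊25520/271⌋=94 ⌊25696/271⌋=94
s_n = t_(n+1) − t_n for n = 0 … 145 gives
prefix = 01011011011011011010110110110110110110101101101101101101101011011011011011011010110110110110110101101101101101101101011011011011011011010110110110
slide a length-8 window over [0..7] … [138..145] (139 windows); first occurrence of each distinct factor:
  [  0..  7] 01011011
  [  1..  8] 10110110
  [  2..  9] 01101101
  [  3.. 10] 11011011
  [ 12.. 19] 11011010
  [ 13.. 20] 10110101
  [ 14.. 21] 01101011
  [ 15.. 22] 11010110
  [ 16.. 23] 10101101
  (the other 130 windows repeat one of these)
distinct factors: {01011011, 01101011, 01101101, 10101101, 10110101, 10110110, 11010110, 11011010, 11011011}
count = 9  (Sturmian bound for length 8 is 9)


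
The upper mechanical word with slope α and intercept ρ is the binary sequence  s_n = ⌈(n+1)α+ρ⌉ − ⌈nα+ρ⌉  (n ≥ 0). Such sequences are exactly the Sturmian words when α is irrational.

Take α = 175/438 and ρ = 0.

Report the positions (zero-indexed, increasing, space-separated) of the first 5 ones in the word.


n=0: ⌈175/438⌉−⌈0/438⌉ = 1−0 = 1  ← one
n=1: ⌈350/438⌉−⌈175/438⌉ = 1−1 = 0
n=2: ⌈525/438⌉−⌈350/438⌉ = 2−1 = 1  ← one
n=3: ⌈700/438⌉−⌈525/438⌉ = 2−2 = 0
n=4: ⌈875/438⌉−⌈700/438⌉ = 2−2 = 0
n=5: ⌈1050/438⌉−⌈875/438⌉ = 3−2 = 1  ← one
n=6: ⌈1225/438⌉−⌈1050/438⌉ = 3−3 = 0
n=7: ⌈1400/438⌉−⌈1225/438⌉ = 4−3 = 1  ← one
n=8: ⌈1575/438⌉−⌈1400/438⌉ = 4−4 = 0
n=9: ⌈1750/438⌉−⌈1575/438⌉ = 4−4 = 0
n=10: ⌈1925/438⌉−⌈1750/438⌉ = 5−4 = 1  ← one
positions of the first 5 ones: 0 2 5 7 10

0 2 5 7 10


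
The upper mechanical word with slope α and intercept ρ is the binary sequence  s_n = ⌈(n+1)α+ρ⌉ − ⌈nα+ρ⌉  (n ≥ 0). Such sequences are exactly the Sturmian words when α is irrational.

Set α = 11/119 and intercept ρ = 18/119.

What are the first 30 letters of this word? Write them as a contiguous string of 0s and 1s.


n=0: ⌈(1·11+18)/119⌉ − ⌈(0·11+18)/119⌉ = ⌈29/119⌉ − ⌈18/119⌉ = 1 − 1 = 0
n=1: ⌈(2·11+18)/119⌉ − ⌈(1·11+18)/119⌉ = ⌈40/119⌉ − ⌈29/119⌉ = 1 − 1 = 0
n=2: ⌈(3·11+18)/119⌉ − ⌈(2·11+18)/119⌉ = ⌈51/119⌉ − ⌈40/119⌉ = 1 − 1 = 0
n=3: ⌈(4·11+18)/119⌉ − ⌈(3·11+18)/119⌉ = ⌈62/119⌉ − ⌈51/119⌉ = 1 − 1 = 0
n=4: ⌈(5·11+18)/119⌉ − ⌈(4·11+18)/119⌉ = ⌈73/119⌉ − ⌈62/119⌉ = 1 − 1 = 0
n=5: ⌈(6·11+18)/119⌉ − ⌈(5·11+18)/119⌉ = ⌈84/119⌉ − ⌈73/119⌉ = 1 − 1 = 0
n=6: ⌈(7·11+18)/119⌉ − ⌈(6·11+18)/119⌉ = ⌈95/119⌉ − ⌈84/119⌉ = 1 − 1 = 0
n=7: ⌈(8·11+18)/119⌉ − ⌈(7·11+18)/119⌉ = ⌈106/119⌉ − ⌈95/119⌉ = 1 − 1 = 0
n=8: ⌈(9·11+18)/119⌉ − ⌈(8·11+18)/119⌉ = ⌈117/119⌉ − ⌈106/119⌉ = 1 − 1 = 0
n=9: ⌈(10·11+18)/119⌉ − ⌈(9·11+18)/119⌉ = ⌈128/119⌉ − ⌈117/119⌉ = 2 − 1 = 1
n=10: ⌈(11·11+18)/119⌉ − ⌈(10·11+18)/119⌉ = ⌈139/119⌉ − ⌈128/119⌉ = 2 − 2 = 0
n=11: ⌈(12·11+18)/119⌉ − ⌈(11·11+18)/119⌉ = ⌈150/119⌉ − ⌈139/119⌉ = 2 − 2 = 0
n=12: ⌈(13·11+18)/119⌉ − ⌈(12·11+18)/119⌉ = ⌈161/119⌉ − ⌈150/119⌉ = 2 − 2 = 0
n=13: ⌈(14·11+18)/119⌉ − ⌈(13·11+18)/119⌉ = ⌈172/119⌉ − ⌈161/119⌉ = 2 − 2 = 0
n=14: ⌈(15·11+18)/119⌉ − ⌈(14·11+18)/119⌉ = ⌈183/119⌉ − ⌈172/119⌉ = 2 − 2 = 0
n=15: ⌈(16·11+18)/119⌉ − ⌈(15·11+18)/119⌉ = ⌈194/119⌉ − ⌈183/119⌉ = 2 − 2 = 0
n=16: ⌈(17·11+18)/119⌉ − ⌈(16·11+18)/119⌉ = ⌈205/119⌉ − ⌈194/119⌉ = 2 − 2 = 0
n=17: ⌈(18·11+18)/119⌉ − ⌈(17·11+18)/119⌉ = ⌈216/119⌉ − ⌈205/119⌉ = 2 − 2 = 0
n=18: ⌈(19·11+18)/119⌉ − ⌈(18·11+18)/119⌉ = ⌈227/119⌉ − ⌈216/119⌉ = 2 − 2 = 0
n=19: ⌈(20·11+18)/119⌉ − ⌈(19·11+18)/119⌉ = ⌈238/119⌉ − ⌈227/119⌉ = 2 − 2 = 0
n=20: ⌈(21·11+18)/119⌉ − ⌈(20·11+18)/119⌉ = ⌈249/119⌉ − ⌈238/119⌉ = 3 − 2 = 1
n=21: ⌈(22·11+18)/119⌉ − ⌈(21·11+18)/119⌉ = ⌈260/119⌉ − ⌈249/119⌉ = 3 − 3 = 0
n=22: ⌈(23·11+18)/119⌉ − ⌈(22·11+18)/119⌉ = ⌈271/119⌉ − ⌈260/119⌉ = 3 − 3 = 0
n=23: ⌈(24·11+18)/119⌉ − ⌈(23·11+18)/119⌉ = ⌈282/119⌉ − ⌈271/119⌉ = 3 − 3 = 0
n=24: ⌈(25·11+18)/119⌉ − ⌈(24·11+18)/119⌉ = ⌈293/119⌉ − ⌈282/119⌉ = 3 − 3 = 0
n=25: ⌈(26·11+18)/119⌉ − ⌈(25·11+18)/119⌉ = ⌈304/119⌉ − ⌈293/119⌉ = 3 − 3 = 0
n=26: ⌈(27·11+18)/119⌉ − ⌈(26·11+18)/119⌉ = ⌈315/119⌉ − ⌈304/119⌉ = 3 − 3 = 0
n=27: ⌈(28·11+18)/119⌉ − ⌈(27·11+18)/119⌉ = ⌈326/119⌉ − ⌈315/119⌉ = 3 − 3 = 0
n=28: ⌈(29·11+18)/119⌉ − ⌈(28·11+18)/119⌉ = ⌈337/119⌉ − ⌈326/119⌉ = 3 − 3 = 0
n=29: ⌈(30·11+18)/119⌉ − ⌈(29·11+18)/119⌉ = ⌈348/119⌉ − ⌈337/119⌉ = 3 − 3 = 0

000000000100000000001000000000


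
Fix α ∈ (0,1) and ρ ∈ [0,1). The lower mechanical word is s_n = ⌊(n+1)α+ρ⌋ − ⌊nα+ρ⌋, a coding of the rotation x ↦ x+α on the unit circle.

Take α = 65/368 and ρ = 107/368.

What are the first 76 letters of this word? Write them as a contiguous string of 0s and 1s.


0000100001000001000010000010000010000100000100000100001000001000001000010000

n=0: ⌊(1·65+107)/368⌋ − ⌊(0·65+107)/368⌋ = ⌊172/368⌋ − ⌊107/368⌋ = 0 − 0 = 0
n=1: ⌊(2·65+107)/368⌋ − ⌊(1·65+107)/368⌋ = ⌊237/368⌋ − ⌊172/368⌋ = 0 − 0 = 0
n=2: ⌊(3·65+107)/368⌋ − ⌊(2·65+107)/368⌋ = ⌊302/368⌋ − ⌊237/368⌋ = 0 − 0 = 0
n=3: ⌊(4·65+107)/368⌋ − ⌊(3·65+107)/368⌋ = ⌊367/368⌋ − ⌊302/368⌋ = 0 − 0 = 0
n=4: ⌊(5·65+107)/368⌋ − ⌊(4·65+107)/368⌋ = ⌊432/368⌋ − ⌊367/368⌋ = 1 − 0 = 1
n=5: ⌊(6·65+107)/368⌋ − ⌊(5·65+107)/368⌋ = ⌊497/368⌋ − ⌊432/368⌋ = 1 − 1 = 0
n=6: ⌊(7·65+107)/368⌋ − ⌊(6·65+107)/368⌋ = ⌊562/368⌋ − ⌊497/368⌋ = 1 − 1 = 0
n=7: ⌊(8·65+107)/368⌋ − ⌊(7·65+107)/368⌋ = ⌊627/368⌋ − ⌊562/368⌋ = 1 − 1 = 0
n=8: ⌊(9·65+107)/368⌋ − ⌊(8·65+107)/368⌋ = ⌊692/368⌋ − ⌊627/368⌋ = 1 − 1 = 0
n=9: ⌊(10·65+107)/368⌋ − ⌊(9·65+107)/368⌋ = ⌊757/368⌋ − ⌊692/368⌋ = 2 − 1 = 1
n=10: ⌊(11·65+107)/368⌋ − ⌊(10·65+107)/368⌋ = ⌊822/368⌋ − ⌊757/368⌋ = 2 − 2 = 0
n=11: ⌊(12·65+107)/368⌋ − ⌊(11·65+107)/368⌋ = ⌊887/368⌋ − ⌊822/368⌋ = 2 − 2 = 0
n=12: ⌊(13·65+107)/368⌋ − ⌊(12·65+107)/368⌋ = ⌊952/368⌋ − ⌊887/368⌋ = 2 − 2 = 0
n=13: ⌊(14·65+107)/368⌋ − ⌊(13·65+107)/368⌋ = ⌊1017/368⌋ − ⌊952/368⌋ = 2 − 2 = 0
n=14: ⌊(15·65+107)/368⌋ − ⌊(14·65+107)/368⌋ = ⌊1082/368⌋ − ⌊1017/368⌋ = 2 − 2 = 0
n=15: ⌊(16·65+107)/368⌋ − ⌊(15·65+107)/368⌋ = ⌊1147/368⌋ − ⌊1082/368⌋ = 3 − 2 = 1
n=16: ⌊(17·65+107)/368⌋ − ⌊(16·65+107)/368⌋ = ⌊1212/368⌋ − ⌊1147/368⌋ = 3 − 3 = 0
n=17: ⌊(18·65+107)/368⌋ − ⌊(17·65+107)/368⌋ = ⌊1277/368⌋ − ⌊1212/368⌋ = 3 − 3 = 0
n=18: ⌊(19·65+107)/368⌋ − ⌊(18·65+107)/368⌋ = ⌊1342/368⌋ − ⌊1277/368⌋ = 3 − 3 = 0
n=19: ⌊(20·65+107)/368⌋ − ⌊(19·65+107)/368⌋ = ⌊1407/368⌋ − ⌊1342/368⌋ = 3 − 3 = 0
n=20: ⌊(21·65+107)/368⌋ − ⌊(20·65+107)/368⌋ = ⌊1472/368⌋ − ⌊1407/368⌋ = 4 − 3 = 1
n=21: ⌊(22·65+107)/368⌋ − ⌊(21·65+107)/368⌋ = ⌊1537/368⌋ − ⌊1472/368⌋ = 4 − 4 = 0
n=22: ⌊(23·65+107)/368⌋ − ⌊(22·65+107)/368⌋ = ⌊1602/368⌋ − ⌊1537/368⌋ = 4 − 4 = 0
n=23: ⌊(24·65+107)/368⌋ − ⌊(23·65+107)/368⌋ = ⌊1667/368⌋ − ⌊1602/368⌋ = 4 − 4 = 0
n=24: ⌊(25·65+107)/368⌋ − ⌊(24·65+107)/368⌋ = ⌊1732/368⌋ − ⌊1667/368⌋ = 4 − 4 = 0
n=25: ⌊(26·65+107)/368⌋ − ⌊(25·65+107)/368⌋ = ⌊1797/368⌋ − ⌊1732/368⌋ = 4 − 4 = 0
n=26: ⌊(27·65+107)/368⌋ − ⌊(26·65+107)/368⌋ = ⌊1862/368⌋ − ⌊1797/368⌋ = 5 − 4 = 1
n=27: ⌊(28·65+107)/368⌋ − ⌊(27·65+107)/368⌋ = ⌊1927/368⌋ − ⌊1862/368⌋ = 5 − 5 = 0
n=28: ⌊(29·65+107)/368⌋ − ⌊(28·65+107)/368⌋ = ⌊1992/368⌋ − ⌊1927/368⌋ = 5 − 5 = 0
n=29: ⌊(30·65+107)/368⌋ − ⌊(29·65+107)/368⌋ = ⌊2057/368⌋ − ⌊1992/368⌋ = 5 − 5 = 0
n=30: ⌊(31·65+107)/368⌋ − ⌊(30·65+107)/368⌋ = ⌊2122/368⌋ − ⌊2057/368⌋ = 5 − 5 = 0
n=31: ⌊(32·65+107)/368⌋ − ⌊(31·65+107)/368⌋ = ⌊2187/368⌋ − ⌊2122/368⌋ = 5 − 5 = 0
n=32: ⌊(33·65+107)/368⌋ − ⌊(32·65+107)/368⌋ = ⌊2252/368⌋ − ⌊2187/368⌋ = 6 − 5 = 1
n=33: ⌊(34·65+107)/368⌋ − ⌊(33·65+107)/368⌋ = ⌊2317/368⌋ − ⌊2252/368⌋ = 6 − 6 = 0
n=34: ⌊(35·65+107)/368⌋ − ⌊(34·65+107)/368⌋ = ⌊2382/368⌋ − ⌊2317/368⌋ = 6 − 6 = 0
n=35: ⌊(36·65+107)/368⌋ − ⌊(35·65+107)/368⌋ = ⌊2447/368⌋ − ⌊2382/368⌋ = 6 − 6 = 0
n=36: ⌊(37·65+107)/368⌋ − ⌊(36·65+107)/368⌋ = ⌊2512/368⌋ − ⌊2447/368⌋ = 6 − 6 = 0
n=37: ⌊(38·65+107)/368⌋ − ⌊(37·65+107)/368⌋ = ⌊2577/368⌋ − ⌊2512/368⌋ = 7 − 6 = 1
n=38: ⌊(39·65+107)/368⌋ − ⌊(38·65+107)/368⌋ = ⌊2642/368⌋ − ⌊2577/368⌋ = 7 − 7 = 0
n=39: ⌊(40·65+107)/368⌋ − ⌊(39·65+107)/368⌋ = ⌊2707/368⌋ − ⌊2642/368⌋ = 7 − 7 = 0
n=40: ⌊(41·65+107)/368⌋ − ⌊(40·65+107)/368⌋ = ⌊2772/368⌋ − ⌊2707/368⌋ = 7 − 7 = 0
n=41: ⌊(42·65+107)/368⌋ − ⌊(41·65+107)/368⌋ = ⌊2837/368⌋ − ⌊2772/368⌋ = 7 − 7 = 0
n=42: ⌊(43·65+107)/368⌋ − ⌊(42·65+107)/368⌋ = ⌊2902/368⌋ − ⌊2837/368⌋ = 7 − 7 = 0
n=43: ⌊(44·65+107)/368⌋ − ⌊(43·65+107)/368⌋ = ⌊2967/368⌋ − ⌊2902/368⌋ = 8 − 7 = 1
n=44: ⌊(45·65+107)/368⌋ − ⌊(44·65+107)/368⌋ = ⌊3032/368⌋ − ⌊2967/368⌋ = 8 − 8 = 0
n=45: ⌊(46·65+107)/368⌋ − ⌊(45·65+107)/368⌋ = ⌊3097/368⌋ − ⌊3032/368⌋ = 8 − 8 = 0
n=46: ⌊(47·65+107)/368⌋ − ⌊(46·65+107)/368⌋ = ⌊3162/368⌋ − ⌊3097/368⌋ = 8 − 8 = 0
n=47: ⌊(48·65+107)/368⌋ − ⌊(47·65+107)/368⌋ = ⌊3227/368⌋ − ⌊3162/368⌋ = 8 − 8 = 0
n=48: ⌊(49·65+107)/368⌋ − ⌊(48·65+107)/368⌋ = ⌊3292/368⌋ − ⌊3227/368⌋ = 8 − 8 = 0
n=49: ⌊(50·65+107)/368⌋ − ⌊(49·65+107)/368⌋ = ⌊3357/368⌋ − ⌊3292/368⌋ = 9 − 8 = 1
n=50: ⌊(51·65+107)/368⌋ − ⌊(50·65+107)/368⌋ = ⌊3422/368⌋ − ⌊3357/368⌋ = 9 − 9 = 0
n=51: ⌊(52·65+107)/368⌋ − ⌊(51·65+107)/368⌋ = ⌊3487/368⌋ − ⌊3422/368⌋ = 9 − 9 = 0
n=52: ⌊(53·65+107)/368⌋ − ⌊(52·65+107)/368⌋ = ⌊3552/368⌋ − ⌊3487/368⌋ = 9 − 9 = 0
n=53: ⌊(54·65+107)/368⌋ − ⌊(53·65+107)/368⌋ = ⌊3617/368⌋ − ⌊3552/368⌋ = 9 − 9 = 0
n=54: ⌊(55·65+107)/368⌋ − ⌊(54·65+107)/368⌋ = ⌊3682/368⌋ − ⌊3617/368⌋ = 10 − 9 = 1
n=55: ⌊(56·65+107)/368⌋ − ⌊(55·65+107)/368⌋ = ⌊3747/368⌋ − ⌊3682/368⌋ = 10 − 10 = 0
n=56: ⌊(57·65+107)/368⌋ − ⌊(56·65+107)/368⌋ = ⌊3812/368⌋ − ⌊3747/368⌋ = 10 − 10 = 0
n=57: ⌊(58·65+107)/368⌋ − ⌊(57·65+107)/368⌋ = ⌊3877/368⌋ − ⌊3812/368⌋ = 10 − 10 = 0
n=58: ⌊(59·65+107)/368⌋ − ⌊(58·65+107)/368⌋ = ⌊3942/368⌋ − ⌊3877/368⌋ = 10 − 10 = 0
n=59: ⌊(60·65+107)/368⌋ − ⌊(59·65+107)/368⌋ = ⌊4007/368⌋ − ⌊3942/368⌋ = 10 − 10 = 0
n=60: ⌊(61·65+107)/368⌋ − ⌊(60·65+107)/368⌋ = ⌊4072/368⌋ − ⌊4007/368⌋ = 11 − 10 = 1
n=61: ⌊(62·65+107)/368⌋ − ⌊(61·65+107)/368⌋ = ⌊4137/368⌋ − ⌊4072/368⌋ = 11 − 11 = 0
n=62: ⌊(63·65+107)/368⌋ − ⌊(62·65+107)/368⌋ = ⌊4202/368⌋ − ⌊4137/368⌋ = 11 − 11 = 0
n=63: ⌊(64·65+107)/368⌋ − ⌊(63·65+107)/368⌋ = ⌊4267/368⌋ − ⌊4202/368⌋ = 11 − 11 = 0
n=64: ⌊(65·65+107)/368⌋ − ⌊(64·65+107)/368⌋ = ⌊4332/368⌋ − ⌊4267/368⌋ = 11 − 11 = 0
n=65: ⌊(66·65+107)/368⌋ − ⌊(65·65+107)/368⌋ = ⌊4397/368⌋ − ⌊4332/368⌋ = 11 − 11 = 0
n=66: ⌊(67·65+107)/368⌋ − ⌊(66·65+107)/368⌋ = ⌊4462/368⌋ − ⌊4397/368⌋ = 12 − 11 = 1
n=67: ⌊(68·65+107)/368⌋ − ⌊(67·65+107)/368⌋ = ⌊4527/368⌋ − ⌊4462/368⌋ = 12 − 12 = 0
n=68: ⌊(69·65+107)/368⌋ − ⌊(68·65+107)/368⌋ = ⌊4592/368⌋ − ⌊4527/368⌋ = 12 − 12 = 0
n=69: ⌊(70·65+107)/368⌋ − ⌊(69·65+107)/368⌋ = ⌊4657/368⌋ − ⌊4592/368⌋ = 12 − 12 = 0
n=70: ⌊(71·65+107)/368⌋ − ⌊(70·65+107)/368⌋ = ⌊4722/368⌋ − ⌊4657/368⌋ = 12 − 12 = 0
n=71: ⌊(72·65+107)/368⌋ − ⌊(71·65+107)/368⌋ = ⌊4787/368⌋ − ⌊4722/368⌋ = 13 − 12 = 1
n=72: ⌊(73·65+107)/368⌋ − ⌊(72·65+107)/368⌋ = ⌊4852/368⌋ − ⌊4787/368⌋ = 13 − 13 = 0
n=73: ⌊(74·65+107)/368⌋ − ⌊(73·65+107)/368⌋ = ⌊4917/368⌋ − ⌊4852/368⌋ = 13 − 13 = 0
n=74: ⌊(75·65+107)/368⌋ − ⌊(74·65+107)/368⌋ = ⌊4982/368⌋ − ⌊4917/368⌋ = 13 − 13 = 0
n=75: ⌊(76·65+107)/368⌋ − ⌊(75·65+107)/368⌋ = ⌊5047/368⌋ − ⌊4982/368⌋ = 13 − 13 = 0
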